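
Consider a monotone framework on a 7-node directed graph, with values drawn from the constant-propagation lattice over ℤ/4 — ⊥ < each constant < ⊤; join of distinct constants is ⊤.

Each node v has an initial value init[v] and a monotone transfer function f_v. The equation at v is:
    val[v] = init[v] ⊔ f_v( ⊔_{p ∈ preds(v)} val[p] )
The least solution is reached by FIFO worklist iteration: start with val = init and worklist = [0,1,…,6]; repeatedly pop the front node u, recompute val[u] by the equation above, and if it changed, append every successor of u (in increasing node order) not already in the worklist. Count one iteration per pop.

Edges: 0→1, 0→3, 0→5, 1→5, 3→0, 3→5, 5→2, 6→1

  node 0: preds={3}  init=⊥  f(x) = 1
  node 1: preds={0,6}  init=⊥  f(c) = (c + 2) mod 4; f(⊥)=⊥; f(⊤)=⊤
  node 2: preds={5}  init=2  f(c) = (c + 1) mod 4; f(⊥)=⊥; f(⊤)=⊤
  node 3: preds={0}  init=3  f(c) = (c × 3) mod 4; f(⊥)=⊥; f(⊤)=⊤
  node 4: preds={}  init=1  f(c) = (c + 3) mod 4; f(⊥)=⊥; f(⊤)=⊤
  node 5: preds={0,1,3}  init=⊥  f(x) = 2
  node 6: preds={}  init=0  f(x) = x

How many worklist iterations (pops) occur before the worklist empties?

8

Iteration log — 8 steps:
  step 1. node 0  ⊔preds=3  new=1  old=⊥  +wl: 
  step 2. node 1  ⊔preds=⊤  new=⊤  old=⊥  +wl: 
  step 3. node 2  ⊔preds=⊥  new=2  stable
  step 4. node 3  ⊔preds=1  new=3  stable
  step 5. node 4  ⊔preds=⊥  new=1  stable
  step 6. node 5  ⊔preds=⊤  new=2  old=⊥  +wl: 2
  step 7. node 6  ⊔preds=⊥  new=0  stable
  step 8. node 2  ⊔preds=2  new=⊤  old=2  +wl: 

Least fixpoint reached:
  node 0: 1
  node 1: ⊤
  node 2: ⊤
  node 3: 3
  node 4: 1
  node 5: 2
  node 6: 0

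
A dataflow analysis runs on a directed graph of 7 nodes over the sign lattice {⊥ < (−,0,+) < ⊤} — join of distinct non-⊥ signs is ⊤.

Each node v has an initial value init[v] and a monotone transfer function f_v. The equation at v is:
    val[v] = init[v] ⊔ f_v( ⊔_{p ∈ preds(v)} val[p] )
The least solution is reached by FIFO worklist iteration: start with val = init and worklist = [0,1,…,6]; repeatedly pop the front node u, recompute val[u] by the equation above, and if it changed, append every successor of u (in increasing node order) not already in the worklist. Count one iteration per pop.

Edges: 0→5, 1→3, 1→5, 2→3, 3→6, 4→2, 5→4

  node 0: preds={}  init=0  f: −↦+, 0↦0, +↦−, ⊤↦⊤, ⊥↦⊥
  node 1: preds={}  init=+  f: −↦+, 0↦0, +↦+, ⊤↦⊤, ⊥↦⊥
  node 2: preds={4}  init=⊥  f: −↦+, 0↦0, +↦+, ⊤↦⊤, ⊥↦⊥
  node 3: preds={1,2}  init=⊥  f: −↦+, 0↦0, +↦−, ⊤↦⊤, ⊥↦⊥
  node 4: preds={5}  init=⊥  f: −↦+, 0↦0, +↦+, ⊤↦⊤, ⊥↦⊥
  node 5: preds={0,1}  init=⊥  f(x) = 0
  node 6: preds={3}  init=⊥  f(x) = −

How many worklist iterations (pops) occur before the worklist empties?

11

Trace (11 dequeues):
  [1] u=0 | in ⊥ | out 0 | ==
  [2] u=1 | in ⊥ | out + | ==
  [3] u=2 | in ⊥ | out ⊥ | ==
  [4] u=3 | in + | out − | prev ⊥ | push {}
  [5] u=4 | in ⊥ | out ⊥ | ==
  [6] u=5 | in ⊤ | out 0 | prev ⊥ | push {4}
  [7] u=6 | in − | out − | prev ⊥ | push {}
  [8] u=4 | in 0 | out 0 | prev ⊥ | push {2}
  [9] u=2 | in 0 | out 0 | prev ⊥ | push {3}
  [10] u=3 | in ⊤ | out ⊤ | prev − | push {6}
  [11] u=6 | in ⊤ | out − | ==

Converged values:
  [0] 0
  [1] +
  [2] 0
  [3] ⊤
  [4] 0
  [5] 0
  [6] −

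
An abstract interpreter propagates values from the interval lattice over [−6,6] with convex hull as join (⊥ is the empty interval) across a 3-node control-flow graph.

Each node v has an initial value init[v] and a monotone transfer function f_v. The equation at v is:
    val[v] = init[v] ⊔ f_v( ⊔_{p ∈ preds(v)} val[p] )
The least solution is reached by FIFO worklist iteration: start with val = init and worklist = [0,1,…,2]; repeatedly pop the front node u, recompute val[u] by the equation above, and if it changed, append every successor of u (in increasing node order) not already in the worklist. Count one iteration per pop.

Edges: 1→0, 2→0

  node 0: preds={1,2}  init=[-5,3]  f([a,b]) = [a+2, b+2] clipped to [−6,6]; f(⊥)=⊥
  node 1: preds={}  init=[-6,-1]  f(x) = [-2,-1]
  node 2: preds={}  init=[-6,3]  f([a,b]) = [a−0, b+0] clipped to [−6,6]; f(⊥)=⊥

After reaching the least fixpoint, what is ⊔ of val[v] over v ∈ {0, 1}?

Worklist (3 pops):
  #1 pop 0: in=[-6,3] → [-5,5] (was [-5,3]); enqueue []
  #2 pop 1: in=⊥ → [-6,-1] (no change)
  #3 pop 2: in=⊥ → [-6,3] (no change)

Fixpoint:
  val[0] = [-5,5]
  val[1] = [-6,-1]
  val[2] = [-6,3]

[-6,5]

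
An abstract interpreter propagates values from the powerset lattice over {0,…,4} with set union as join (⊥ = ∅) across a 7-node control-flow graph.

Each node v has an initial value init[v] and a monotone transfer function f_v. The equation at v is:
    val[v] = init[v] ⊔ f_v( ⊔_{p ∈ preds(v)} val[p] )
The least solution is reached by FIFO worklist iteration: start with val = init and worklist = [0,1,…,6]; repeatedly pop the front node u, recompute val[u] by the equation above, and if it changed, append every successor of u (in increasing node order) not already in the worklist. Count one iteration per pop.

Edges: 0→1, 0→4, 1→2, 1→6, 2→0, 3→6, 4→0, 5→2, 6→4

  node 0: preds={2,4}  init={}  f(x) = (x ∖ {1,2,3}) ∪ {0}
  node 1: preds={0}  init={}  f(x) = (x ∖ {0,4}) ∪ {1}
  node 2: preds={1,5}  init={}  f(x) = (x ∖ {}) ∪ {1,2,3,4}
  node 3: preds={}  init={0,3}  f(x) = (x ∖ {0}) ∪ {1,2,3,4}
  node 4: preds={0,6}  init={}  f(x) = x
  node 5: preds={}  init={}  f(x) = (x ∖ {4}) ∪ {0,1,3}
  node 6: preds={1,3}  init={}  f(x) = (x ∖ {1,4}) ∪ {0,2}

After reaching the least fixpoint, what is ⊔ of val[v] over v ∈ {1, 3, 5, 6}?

Worklist (12 pops):
  #1 pop 0: in={} → {0} (was {}); enqueue []
  #2 pop 1: in={0} → {1} (was {}); enqueue []
  #3 pop 2: in={1} → {1,2,3,4} (was {}); enqueue [0]
  #4 pop 3: in={} → {0,1,2,3,4} (was {0,3}); enqueue []
  #5 pop 4: in={0} → {0} (was {}); enqueue []
  #6 pop 5: in={} → {0,1,3} (was {}); enqueue [2]
  #7 pop 6: in={0,1,2,3,4} → {0,2,3} (was {}); enqueue [4]
  #8 pop 0: in={0,1,2,3,4} → {0,4} (was {0}); enqueue [1]
  #9 pop 2: in={0,1,3} → {0,1,2,3,4} (was {1,2,3,4}); enqueue [0]
  #10 pop 4: in={0,2,3,4} → {0,2,3,4} (was {0}); enqueue []
  #11 pop 1: in={0,4} → {1} (no change)
  #12 pop 0: in={0,1,2,3,4} → {0,4} (no change)

Fixpoint:
  val[0] = {0,4}
  val[1] = {1}
  val[2] = {0,1,2,3,4}
  val[3] = {0,1,2,3,4}
  val[4] = {0,2,3,4}
  val[5] = {0,1,3}
  val[6] = {0,2,3}

{0,1,2,3,4}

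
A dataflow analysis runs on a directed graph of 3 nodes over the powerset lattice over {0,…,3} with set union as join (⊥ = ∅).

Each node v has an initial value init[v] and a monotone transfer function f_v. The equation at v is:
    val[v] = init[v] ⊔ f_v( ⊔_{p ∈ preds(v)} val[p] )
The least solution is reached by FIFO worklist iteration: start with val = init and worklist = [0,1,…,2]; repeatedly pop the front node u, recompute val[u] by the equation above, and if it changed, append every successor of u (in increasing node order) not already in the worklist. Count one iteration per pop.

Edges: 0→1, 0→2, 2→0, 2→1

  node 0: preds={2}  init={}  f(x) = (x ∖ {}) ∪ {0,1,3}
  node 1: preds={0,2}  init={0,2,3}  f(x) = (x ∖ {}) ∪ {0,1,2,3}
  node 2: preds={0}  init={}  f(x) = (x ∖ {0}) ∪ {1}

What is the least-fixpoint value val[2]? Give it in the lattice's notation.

{1,3}

Iteration log — 5 steps:
  step 1. node 0  ⊔preds={}  new={0,1,3}  old={}  +wl: 
  step 2. node 1  ⊔preds={0,1,3}  new={0,1,2,3}  old={0,2,3}  +wl: 
  step 3. node 2  ⊔preds={0,1,3}  new={1,3}  old={}  +wl: 0,1
  step 4. node 0  ⊔preds={1,3}  new={0,1,3}  stable
  step 5. node 1  ⊔preds={0,1,3}  new={0,1,2,3}  stable

Least fixpoint reached:
  node 0: {0,1,3}
  node 1: {0,1,2,3}
  node 2: {1,3}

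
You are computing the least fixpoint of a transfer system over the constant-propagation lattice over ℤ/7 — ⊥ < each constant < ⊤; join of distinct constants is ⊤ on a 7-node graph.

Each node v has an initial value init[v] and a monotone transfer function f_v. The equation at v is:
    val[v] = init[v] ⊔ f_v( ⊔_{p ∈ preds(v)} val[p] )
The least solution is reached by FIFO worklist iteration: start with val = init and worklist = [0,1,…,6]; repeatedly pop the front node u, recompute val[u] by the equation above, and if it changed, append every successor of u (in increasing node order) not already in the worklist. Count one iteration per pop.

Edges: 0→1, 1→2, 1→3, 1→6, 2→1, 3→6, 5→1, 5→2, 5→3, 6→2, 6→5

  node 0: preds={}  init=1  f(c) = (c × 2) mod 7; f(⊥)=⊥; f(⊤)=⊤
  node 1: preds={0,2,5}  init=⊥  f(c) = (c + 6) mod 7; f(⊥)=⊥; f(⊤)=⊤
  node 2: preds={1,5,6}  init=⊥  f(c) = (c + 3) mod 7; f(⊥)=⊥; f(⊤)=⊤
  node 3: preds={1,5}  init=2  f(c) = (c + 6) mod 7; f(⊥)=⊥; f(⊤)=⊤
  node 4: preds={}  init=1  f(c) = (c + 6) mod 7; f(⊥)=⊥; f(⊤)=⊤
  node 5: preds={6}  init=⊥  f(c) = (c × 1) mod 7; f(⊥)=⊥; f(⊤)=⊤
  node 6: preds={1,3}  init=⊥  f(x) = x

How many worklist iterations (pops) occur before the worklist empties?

Worklist (14 pops):
  #1 pop 0: in=⊥ → 1 (no change)
  #2 pop 1: in=1 → 0 (was ⊥); enqueue []
  #3 pop 2: in=0 → 3 (was ⊥); enqueue [1]
  #4 pop 3: in=0 → ⊤ (was 2); enqueue []
  #5 pop 4: in=⊥ → 1 (no change)
  #6 pop 5: in=⊥ → ⊥ (no change)
  #7 pop 6: in=⊤ → ⊤ (was ⊥); enqueue [2,5]
  #8 pop 1: in=⊤ → ⊤ (was 0); enqueue [3,6]
  #9 pop 2: in=⊤ → ⊤ (was 3); enqueue [1]
  #10 pop 5: in=⊤ → ⊤ (was ⊥); enqueue [2]
  #11 pop 3: in=⊤ → ⊤ (no change)
  #12 pop 6: in=⊤ → ⊤ (no change)
  #13 pop 1: in=⊤ → ⊤ (no change)
  #14 pop 2: in=⊤ → ⊤ (no change)

Fixpoint:
  val[0] = 1
  val[1] = ⊤
  val[2] = ⊤
  val[3] = ⊤
  val[4] = 1
  val[5] = ⊤
  val[6] = ⊤

14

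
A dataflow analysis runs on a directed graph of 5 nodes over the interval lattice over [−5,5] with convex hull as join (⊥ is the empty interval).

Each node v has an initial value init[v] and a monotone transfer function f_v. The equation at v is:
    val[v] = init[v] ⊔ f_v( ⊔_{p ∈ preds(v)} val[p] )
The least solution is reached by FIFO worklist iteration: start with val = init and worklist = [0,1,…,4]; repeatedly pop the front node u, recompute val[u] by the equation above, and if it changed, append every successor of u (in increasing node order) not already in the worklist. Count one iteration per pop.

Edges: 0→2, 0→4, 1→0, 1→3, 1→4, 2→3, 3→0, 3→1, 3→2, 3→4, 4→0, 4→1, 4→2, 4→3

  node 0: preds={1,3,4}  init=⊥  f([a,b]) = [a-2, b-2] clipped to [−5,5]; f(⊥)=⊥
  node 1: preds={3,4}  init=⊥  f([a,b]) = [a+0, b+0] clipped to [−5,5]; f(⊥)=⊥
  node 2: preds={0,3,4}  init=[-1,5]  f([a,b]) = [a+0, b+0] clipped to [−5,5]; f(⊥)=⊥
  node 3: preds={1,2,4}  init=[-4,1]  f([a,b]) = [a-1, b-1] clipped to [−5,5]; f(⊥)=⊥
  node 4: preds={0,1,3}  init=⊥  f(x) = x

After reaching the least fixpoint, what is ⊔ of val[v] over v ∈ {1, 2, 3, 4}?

[-5,5]

Iteration log — 11 steps:
  step 1. node 0  ⊔preds=[-4,1]  new=[-5,-1]  old=⊥  +wl: 
  step 2. node 1  ⊔preds=[-4,1]  new=[-4,1]  old=⊥  +wl: 0
  step 3. node 2  ⊔preds=[-5,1]  new=[-5,5]  old=[-1,5]  +wl: 
  step 4. node 3  ⊔preds=[-5,5]  new=[-5,4]  old=[-4,1]  +wl: 1,2
  step 5. node 4  ⊔preds=[-5,4]  new=[-5,4]  old=⊥  +wl: 3
  step 6. node 0  ⊔preds=[-5,4]  new=[-5,2]  old=[-5,-1]  +wl: 4
  step 7. node 1  ⊔preds=[-5,4]  new=[-5,4]  old=[-4,1]  +wl: 0
  step 8. node 2  ⊔preds=[-5,4]  new=[-5,5]  stable
  step 9. node 3  ⊔preds=[-5,5]  new=[-5,4]  stable
  step 10. node 4  ⊔preds=[-5,4]  new=[-5,4]  stable
  step 11. node 0  ⊔preds=[-5,4]  new=[-5,2]  stable

Least fixpoint reached:
  node 0: [-5,2]
  node 1: [-5,4]
  node 2: [-5,5]
  node 3: [-5,4]
  node 4: [-5,4]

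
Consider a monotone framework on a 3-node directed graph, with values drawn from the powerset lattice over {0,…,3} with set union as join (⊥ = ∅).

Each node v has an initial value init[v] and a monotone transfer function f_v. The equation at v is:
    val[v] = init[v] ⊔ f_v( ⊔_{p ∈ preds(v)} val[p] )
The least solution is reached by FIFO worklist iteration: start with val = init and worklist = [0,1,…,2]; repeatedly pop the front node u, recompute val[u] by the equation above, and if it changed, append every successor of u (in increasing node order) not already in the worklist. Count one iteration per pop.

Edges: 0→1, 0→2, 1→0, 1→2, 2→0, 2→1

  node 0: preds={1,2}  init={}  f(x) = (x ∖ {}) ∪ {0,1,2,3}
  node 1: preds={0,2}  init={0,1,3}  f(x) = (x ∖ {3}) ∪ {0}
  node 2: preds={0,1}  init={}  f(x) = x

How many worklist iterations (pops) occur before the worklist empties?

5

Trace (5 dequeues):
  [1] u=0 | in {0,1,3} | out {0,1,2,3} | prev {} | push {}
  [2] u=1 | in {0,1,2,3} | out {0,1,2,3} | prev {0,1,3} | push {0}
  [3] u=2 | in {0,1,2,3} | out {0,1,2,3} | prev {} | push {1}
  [4] u=0 | in {0,1,2,3} | out {0,1,2,3} | ==
  [5] u=1 | in {0,1,2,3} | out {0,1,2,3} | ==

Converged values:
  [0] {0,1,2,3}
  [1] {0,1,2,3}
  [2] {0,1,2,3}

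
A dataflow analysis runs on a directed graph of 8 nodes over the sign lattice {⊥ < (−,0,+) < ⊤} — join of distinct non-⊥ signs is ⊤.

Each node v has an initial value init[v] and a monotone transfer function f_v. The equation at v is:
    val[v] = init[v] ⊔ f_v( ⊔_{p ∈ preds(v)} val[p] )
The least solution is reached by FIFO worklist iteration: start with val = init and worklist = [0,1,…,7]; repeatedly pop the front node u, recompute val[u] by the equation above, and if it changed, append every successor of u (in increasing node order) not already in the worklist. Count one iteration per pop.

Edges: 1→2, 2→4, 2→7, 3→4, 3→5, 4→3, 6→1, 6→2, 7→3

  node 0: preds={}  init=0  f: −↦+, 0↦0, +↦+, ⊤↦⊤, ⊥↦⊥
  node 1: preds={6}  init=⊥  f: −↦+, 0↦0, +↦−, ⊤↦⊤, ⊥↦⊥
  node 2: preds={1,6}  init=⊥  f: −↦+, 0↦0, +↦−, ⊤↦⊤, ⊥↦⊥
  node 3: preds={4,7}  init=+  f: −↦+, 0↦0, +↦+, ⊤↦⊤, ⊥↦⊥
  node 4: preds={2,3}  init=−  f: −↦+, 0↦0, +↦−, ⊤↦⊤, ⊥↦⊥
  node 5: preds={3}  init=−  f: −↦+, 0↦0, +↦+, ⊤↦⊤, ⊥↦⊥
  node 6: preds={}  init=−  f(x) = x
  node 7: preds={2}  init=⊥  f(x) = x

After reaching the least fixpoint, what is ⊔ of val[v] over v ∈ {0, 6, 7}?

⊤

Iteration log — 11 steps:
  step 1. node 0  ⊔preds=⊥  new=0  stable
  step 2. node 1  ⊔preds=−  new=+  old=⊥  +wl: 
  step 3. node 2  ⊔preds=⊤  new=⊤  old=⊥  +wl: 
  step 4. node 3  ⊔preds=−  new=+  stable
  step 5. node 4  ⊔preds=⊤  new=⊤  old=−  +wl: 3
  step 6. node 5  ⊔preds=+  new=⊤  old=−  +wl: 
  step 7. node 6  ⊔preds=⊥  new=−  stable
  step 8. node 7  ⊔preds=⊤  new=⊤  old=⊥  +wl: 
  step 9. node 3  ⊔preds=⊤  new=⊤  old=+  +wl: 4,5
  step 10. node 4  ⊔preds=⊤  new=⊤  stable
  step 11. node 5  ⊔preds=⊤  new=⊤  stable

Least fixpoint reached:
  node 0: 0
  node 1: +
  node 2: ⊤
  node 3: ⊤
  node 4: ⊤
  node 5: ⊤
  node 6: −
  node 7: ⊤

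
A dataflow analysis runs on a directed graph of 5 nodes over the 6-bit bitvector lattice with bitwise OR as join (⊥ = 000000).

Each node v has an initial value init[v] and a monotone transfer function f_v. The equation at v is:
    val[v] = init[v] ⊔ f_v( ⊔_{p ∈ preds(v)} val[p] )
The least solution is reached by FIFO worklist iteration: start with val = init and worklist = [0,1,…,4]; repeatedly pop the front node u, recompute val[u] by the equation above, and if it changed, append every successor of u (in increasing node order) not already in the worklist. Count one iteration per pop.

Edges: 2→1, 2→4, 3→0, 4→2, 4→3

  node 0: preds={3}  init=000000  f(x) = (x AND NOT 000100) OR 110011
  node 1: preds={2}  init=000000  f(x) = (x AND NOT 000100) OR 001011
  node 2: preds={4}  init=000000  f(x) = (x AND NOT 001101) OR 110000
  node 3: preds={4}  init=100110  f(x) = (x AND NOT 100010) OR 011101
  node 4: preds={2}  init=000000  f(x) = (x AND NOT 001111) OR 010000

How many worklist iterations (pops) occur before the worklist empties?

Worklist (9 pops):
  #1 pop 0: in=100110 → 110011 (was 000000); enqueue []
  #2 pop 1: in=000000 → 001011 (was 000000); enqueue []
  #3 pop 2: in=000000 → 110000 (was 000000); enqueue [1]
  #4 pop 3: in=000000 → 111111 (was 100110); enqueue [0]
  #5 pop 4: in=110000 → 110000 (was 000000); enqueue [2,3]
  #6 pop 1: in=110000 → 111011 (was 001011); enqueue []
  #7 pop 0: in=111111 → 111011 (was 110011); enqueue []
  #8 pop 2: in=110000 → 110000 (no change)
  #9 pop 3: in=110000 → 111111 (no change)

Fixpoint:
  val[0] = 111011
  val[1] = 111011
  val[2] = 110000
  val[3] = 111111
  val[4] = 110000

9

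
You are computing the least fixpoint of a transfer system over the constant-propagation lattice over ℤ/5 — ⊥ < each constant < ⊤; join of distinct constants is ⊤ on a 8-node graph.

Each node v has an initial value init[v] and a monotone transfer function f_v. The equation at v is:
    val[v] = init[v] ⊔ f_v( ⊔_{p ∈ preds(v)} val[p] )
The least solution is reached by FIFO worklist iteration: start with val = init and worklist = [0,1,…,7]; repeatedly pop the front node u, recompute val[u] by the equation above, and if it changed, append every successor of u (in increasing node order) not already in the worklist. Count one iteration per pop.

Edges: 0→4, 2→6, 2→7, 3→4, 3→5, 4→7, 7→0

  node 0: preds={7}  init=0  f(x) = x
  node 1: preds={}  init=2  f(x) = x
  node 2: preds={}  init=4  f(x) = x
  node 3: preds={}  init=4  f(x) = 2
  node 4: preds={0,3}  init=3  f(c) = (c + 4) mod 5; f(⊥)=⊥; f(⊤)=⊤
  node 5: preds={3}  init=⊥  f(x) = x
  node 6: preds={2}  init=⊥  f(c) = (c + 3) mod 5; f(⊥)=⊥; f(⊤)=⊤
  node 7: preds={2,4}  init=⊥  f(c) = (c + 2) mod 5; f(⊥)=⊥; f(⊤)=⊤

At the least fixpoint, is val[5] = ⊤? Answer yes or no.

yes

Trace (10 dequeues):
  [1] u=0 | in ⊥ | out 0 | ==
  [2] u=1 | in ⊥ | out 2 | ==
  [3] u=2 | in ⊥ | out 4 | ==
  [4] u=3 | in ⊥ | out ⊤ | prev 4 | push {}
  [5] u=4 | in ⊤ | out ⊤ | prev 3 | push {}
  [6] u=5 | in ⊤ | out ⊤ | prev ⊥ | push {}
  [7] u=6 | in 4 | out 2 | prev ⊥ | push {}
  [8] u=7 | in ⊤ | out ⊤ | prev ⊥ | push {0}
  [9] u=0 | in ⊤ | out ⊤ | prev 0 | push {4}
  [10] u=4 | in ⊤ | out ⊤ | ==

Converged values:
  [0] ⊤
  [1] 2
  [2] 4
  [3] ⊤
  [4] ⊤
  [5] ⊤
  [6] 2
  [7] ⊤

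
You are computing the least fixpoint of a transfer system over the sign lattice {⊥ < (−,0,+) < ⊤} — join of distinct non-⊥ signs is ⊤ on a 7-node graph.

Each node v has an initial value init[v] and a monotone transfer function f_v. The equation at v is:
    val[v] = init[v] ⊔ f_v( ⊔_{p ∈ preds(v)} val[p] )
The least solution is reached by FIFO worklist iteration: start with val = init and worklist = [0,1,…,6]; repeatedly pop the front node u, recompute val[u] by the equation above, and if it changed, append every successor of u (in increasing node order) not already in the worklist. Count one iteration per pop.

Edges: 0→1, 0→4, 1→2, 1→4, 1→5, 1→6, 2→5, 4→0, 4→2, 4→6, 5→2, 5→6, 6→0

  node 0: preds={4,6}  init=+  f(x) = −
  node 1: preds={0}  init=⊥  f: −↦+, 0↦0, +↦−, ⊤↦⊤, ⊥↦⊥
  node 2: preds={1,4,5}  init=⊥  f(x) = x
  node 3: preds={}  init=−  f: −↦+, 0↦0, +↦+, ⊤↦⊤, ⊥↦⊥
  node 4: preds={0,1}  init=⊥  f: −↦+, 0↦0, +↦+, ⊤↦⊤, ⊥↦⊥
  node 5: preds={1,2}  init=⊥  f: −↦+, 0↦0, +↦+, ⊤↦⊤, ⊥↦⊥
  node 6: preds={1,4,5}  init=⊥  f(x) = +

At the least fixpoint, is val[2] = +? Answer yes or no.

Worklist (9 pops):
  #1 pop 0: in=⊥ → ⊤ (was +); enqueue []
  #2 pop 1: in=⊤ → ⊤ (was ⊥); enqueue []
  #3 pop 2: in=⊤ → ⊤ (was ⊥); enqueue []
  #4 pop 3: in=⊥ → − (no change)
  #5 pop 4: in=⊤ → ⊤ (was ⊥); enqueue [0,2]
  #6 pop 5: in=⊤ → ⊤ (was ⊥); enqueue []
  #7 pop 6: in=⊤ → + (was ⊥); enqueue []
  #8 pop 0: in=⊤ → ⊤ (no change)
  #9 pop 2: in=⊤ → ⊤ (no change)

Fixpoint:
  val[0] = ⊤
  val[1] = ⊤
  val[2] = ⊤
  val[3] = −
  val[4] = ⊤
  val[5] = ⊤
  val[6] = +

no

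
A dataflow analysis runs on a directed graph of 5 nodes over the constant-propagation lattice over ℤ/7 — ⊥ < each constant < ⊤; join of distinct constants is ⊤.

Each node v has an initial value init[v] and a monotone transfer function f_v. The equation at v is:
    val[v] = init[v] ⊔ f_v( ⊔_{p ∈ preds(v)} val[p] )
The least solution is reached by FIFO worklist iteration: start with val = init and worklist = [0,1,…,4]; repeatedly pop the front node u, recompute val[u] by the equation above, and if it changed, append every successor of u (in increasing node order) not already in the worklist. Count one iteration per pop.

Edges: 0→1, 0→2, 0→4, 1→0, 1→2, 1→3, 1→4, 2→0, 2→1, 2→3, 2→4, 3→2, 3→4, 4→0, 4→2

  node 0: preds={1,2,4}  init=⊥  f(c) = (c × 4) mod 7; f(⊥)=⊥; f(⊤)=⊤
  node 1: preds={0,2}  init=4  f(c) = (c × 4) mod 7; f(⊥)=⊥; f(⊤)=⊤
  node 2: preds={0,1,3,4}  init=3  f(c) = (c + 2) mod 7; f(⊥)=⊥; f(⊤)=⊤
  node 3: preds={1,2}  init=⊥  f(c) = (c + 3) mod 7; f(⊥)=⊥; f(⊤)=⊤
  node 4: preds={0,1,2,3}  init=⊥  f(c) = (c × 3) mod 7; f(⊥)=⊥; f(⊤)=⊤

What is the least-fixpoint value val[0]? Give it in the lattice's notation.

Trace (8 dequeues):
  [1] u=0 | in ⊤ | out ⊤ | prev ⊥ | push {}
  [2] u=1 | in ⊤ | out ⊤ | prev 4 | push {0}
  [3] u=2 | in ⊤ | out ⊤ | prev 3 | push {1}
  [4] u=3 | in ⊤ | out ⊤ | prev ⊥ | push {2}
  [5] u=4 | in ⊤ | out ⊤ | prev ⊥ | push {}
  [6] u=0 | in ⊤ | out ⊤ | ==
  [7] u=1 | in ⊤ | out ⊤ | ==
  [8] u=2 | in ⊤ | out ⊤ | ==

Converged values:
  [0] ⊤
  [1] ⊤
  [2] ⊤
  [3] ⊤
  [4] ⊤

⊤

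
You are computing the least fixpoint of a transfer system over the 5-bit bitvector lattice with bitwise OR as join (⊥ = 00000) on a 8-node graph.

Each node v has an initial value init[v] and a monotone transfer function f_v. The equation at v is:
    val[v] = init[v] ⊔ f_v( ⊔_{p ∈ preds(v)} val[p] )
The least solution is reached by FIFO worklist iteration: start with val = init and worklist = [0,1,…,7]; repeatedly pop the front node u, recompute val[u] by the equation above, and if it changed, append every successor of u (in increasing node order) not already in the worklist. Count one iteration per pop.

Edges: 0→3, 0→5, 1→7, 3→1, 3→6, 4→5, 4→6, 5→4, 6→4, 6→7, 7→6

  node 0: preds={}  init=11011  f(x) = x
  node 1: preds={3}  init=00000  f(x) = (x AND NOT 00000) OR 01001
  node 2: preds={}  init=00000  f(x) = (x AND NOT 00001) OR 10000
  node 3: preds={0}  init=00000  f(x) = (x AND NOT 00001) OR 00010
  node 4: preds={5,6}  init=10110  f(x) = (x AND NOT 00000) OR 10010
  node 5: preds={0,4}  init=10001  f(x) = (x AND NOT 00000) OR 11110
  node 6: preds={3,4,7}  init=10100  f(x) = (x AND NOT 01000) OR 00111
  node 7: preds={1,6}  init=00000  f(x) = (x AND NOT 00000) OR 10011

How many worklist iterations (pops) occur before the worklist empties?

Iteration log — 13 steps:
  step 1. node 0  ⊔preds=00000  new=11011  stable
  step 2. node 1  ⊔preds=00000  new=01001  old=00000  +wl: 
  step 3. node 2  ⊔preds=00000  new=10000  old=00000  +wl: 
  step 4. node 3  ⊔preds=11011  new=11010  old=00000  +wl: 1
  step 5. node 4  ⊔preds=10101  new=10111  old=10110  +wl: 
  step 6. node 5  ⊔preds=11111  new=11111  old=10001  +wl: 4
  step 7. node 6  ⊔preds=11111  new=10111  old=10100  +wl: 
  step 8. node 7  ⊔preds=11111  new=11111  old=00000  +wl: 6
  step 9. node 1  ⊔preds=11010  new=11011  old=01001  +wl: 7
  step 10. node 4  ⊔preds=11111  new=11111  old=10111  +wl: 5
  step 11. node 6  ⊔preds=11111  new=10111  stable
  step 12. node 7  ⊔preds=11111  new=11111  stable
  step 13. node 5  ⊔preds=11111  new=11111  stable

Least fixpoint reached:
  node 0: 11011
  node 1: 11011
  node 2: 10000
  node 3: 11010
  node 4: 11111
  node 5: 11111
  node 6: 10111
  node 7: 11111

13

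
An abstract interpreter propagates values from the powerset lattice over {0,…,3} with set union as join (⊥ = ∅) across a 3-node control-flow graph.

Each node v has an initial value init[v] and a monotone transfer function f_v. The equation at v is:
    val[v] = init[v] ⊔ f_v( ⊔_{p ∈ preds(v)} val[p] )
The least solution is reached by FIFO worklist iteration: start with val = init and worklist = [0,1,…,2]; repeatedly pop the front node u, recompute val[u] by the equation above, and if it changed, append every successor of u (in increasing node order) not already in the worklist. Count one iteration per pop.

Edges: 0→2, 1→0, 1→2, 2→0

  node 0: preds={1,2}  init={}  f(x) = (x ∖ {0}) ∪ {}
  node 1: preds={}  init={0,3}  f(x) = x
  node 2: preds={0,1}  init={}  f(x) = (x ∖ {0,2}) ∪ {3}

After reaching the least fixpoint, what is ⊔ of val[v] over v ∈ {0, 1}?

{0,3}

Trace (4 dequeues):
  [1] u=0 | in {0,3} | out {3} | prev {} | push {}
  [2] u=1 | in {} | out {0,3} | ==
  [3] u=2 | in {0,3} | out {3} | prev {} | push {0}
  [4] u=0 | in {0,3} | out {3} | ==

Converged values:
  [0] {3}
  [1] {0,3}
  [2] {3}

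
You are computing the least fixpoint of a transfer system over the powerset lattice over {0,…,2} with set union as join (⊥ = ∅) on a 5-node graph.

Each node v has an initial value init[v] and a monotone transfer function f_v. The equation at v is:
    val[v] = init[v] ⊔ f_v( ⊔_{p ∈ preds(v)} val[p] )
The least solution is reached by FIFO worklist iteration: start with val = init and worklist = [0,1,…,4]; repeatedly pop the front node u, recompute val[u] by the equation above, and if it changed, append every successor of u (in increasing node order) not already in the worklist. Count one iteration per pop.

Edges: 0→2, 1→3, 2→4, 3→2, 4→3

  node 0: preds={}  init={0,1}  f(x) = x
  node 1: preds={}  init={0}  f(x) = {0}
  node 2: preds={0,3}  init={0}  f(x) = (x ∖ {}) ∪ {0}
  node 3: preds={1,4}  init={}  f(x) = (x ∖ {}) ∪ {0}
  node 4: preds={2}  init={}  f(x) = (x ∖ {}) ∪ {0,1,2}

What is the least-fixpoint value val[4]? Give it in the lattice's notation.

Iteration log — 9 steps:
  step 1. node 0  ⊔preds={}  new={0,1}  stable
  step 2. node 1  ⊔preds={}  new={0}  stable
  step 3. node 2  ⊔preds={0,1}  new={0,1}  old={0}  +wl: 
  step 4. node 3  ⊔preds={0}  new={0}  old={}  +wl: 2
  step 5. node 4  ⊔preds={0,1}  new={0,1,2}  old={}  +wl: 3
  step 6. node 2  ⊔preds={0,1}  new={0,1}  stable
  step 7. node 3  ⊔preds={0,1,2}  new={0,1,2}  old={0}  +wl: 2
  step 8. node 2  ⊔preds={0,1,2}  new={0,1,2}  old={0,1}  +wl: 4
  step 9. node 4  ⊔preds={0,1,2}  new={0,1,2}  stable

Least fixpoint reached:
  node 0: {0,1}
  node 1: {0}
  node 2: {0,1,2}
  node 3: {0,1,2}
  node 4: {0,1,2}

{0,1,2}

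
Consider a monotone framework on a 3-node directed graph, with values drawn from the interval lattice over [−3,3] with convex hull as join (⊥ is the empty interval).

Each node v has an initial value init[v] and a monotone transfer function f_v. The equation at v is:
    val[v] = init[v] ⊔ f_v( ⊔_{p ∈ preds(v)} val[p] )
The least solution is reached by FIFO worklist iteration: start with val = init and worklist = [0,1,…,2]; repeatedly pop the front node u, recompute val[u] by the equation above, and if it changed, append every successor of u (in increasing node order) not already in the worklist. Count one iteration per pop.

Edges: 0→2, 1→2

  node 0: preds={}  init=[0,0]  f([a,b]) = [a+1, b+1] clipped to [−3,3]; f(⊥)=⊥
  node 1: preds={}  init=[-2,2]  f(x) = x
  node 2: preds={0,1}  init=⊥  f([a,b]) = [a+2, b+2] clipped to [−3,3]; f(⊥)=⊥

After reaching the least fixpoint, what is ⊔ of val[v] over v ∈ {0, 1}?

Trace (3 dequeues):
  [1] u=0 | in ⊥ | out [0,0] | ==
  [2] u=1 | in ⊥ | out [-2,2] | ==
  [3] u=2 | in [-2,2] | out [0,3] | prev ⊥ | push {}

Converged values:
  [0] [0,0]
  [1] [-2,2]
  [2] [0,3]

[-2,2]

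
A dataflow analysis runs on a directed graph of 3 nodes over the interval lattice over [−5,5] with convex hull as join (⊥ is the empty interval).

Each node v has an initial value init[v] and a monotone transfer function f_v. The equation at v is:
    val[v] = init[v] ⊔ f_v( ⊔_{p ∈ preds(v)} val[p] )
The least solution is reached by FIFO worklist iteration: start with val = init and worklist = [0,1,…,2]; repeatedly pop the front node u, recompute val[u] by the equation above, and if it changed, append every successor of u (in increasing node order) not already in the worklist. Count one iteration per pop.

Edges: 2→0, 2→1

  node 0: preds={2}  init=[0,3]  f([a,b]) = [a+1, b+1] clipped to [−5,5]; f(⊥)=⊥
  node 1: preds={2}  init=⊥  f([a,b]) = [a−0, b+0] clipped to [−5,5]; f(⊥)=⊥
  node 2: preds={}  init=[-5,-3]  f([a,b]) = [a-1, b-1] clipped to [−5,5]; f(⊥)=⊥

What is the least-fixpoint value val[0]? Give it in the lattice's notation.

[-4,3]

Iteration log — 3 steps:
  step 1. node 0  ⊔preds=[-5,-3]  new=[-4,3]  old=[0,3]  +wl: 
  step 2. node 1  ⊔preds=[-5,-3]  new=[-5,-3]  old=⊥  +wl: 
  step 3. node 2  ⊔preds=⊥  new=[-5,-3]  stable

Least fixpoint reached:
  node 0: [-4,3]
  node 1: [-5,-3]
  node 2: [-5,-3]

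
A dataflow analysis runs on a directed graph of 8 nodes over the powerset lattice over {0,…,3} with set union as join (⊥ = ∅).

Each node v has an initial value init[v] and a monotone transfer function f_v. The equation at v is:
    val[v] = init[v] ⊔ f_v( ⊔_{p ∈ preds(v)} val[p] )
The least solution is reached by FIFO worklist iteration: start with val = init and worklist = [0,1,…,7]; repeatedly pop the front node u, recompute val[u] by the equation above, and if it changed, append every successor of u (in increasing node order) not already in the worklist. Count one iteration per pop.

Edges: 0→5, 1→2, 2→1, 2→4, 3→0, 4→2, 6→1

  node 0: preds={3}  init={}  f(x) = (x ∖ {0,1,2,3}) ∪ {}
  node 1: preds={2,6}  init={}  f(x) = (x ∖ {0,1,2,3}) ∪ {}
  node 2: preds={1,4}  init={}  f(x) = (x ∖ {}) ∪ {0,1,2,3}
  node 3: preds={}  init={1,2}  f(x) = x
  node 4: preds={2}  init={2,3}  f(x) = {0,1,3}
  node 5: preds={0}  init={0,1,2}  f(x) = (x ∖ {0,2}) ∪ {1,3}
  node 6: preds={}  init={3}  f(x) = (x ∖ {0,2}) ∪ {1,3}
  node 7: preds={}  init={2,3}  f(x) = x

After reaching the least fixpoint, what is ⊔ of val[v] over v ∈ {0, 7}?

Worklist (10 pops):
  #1 pop 0: in={1,2} → {} (no change)
  #2 pop 1: in={3} → {} (no change)
  #3 pop 2: in={2,3} → {0,1,2,3} (was {}); enqueue [1]
  #4 pop 3: in={} → {1,2} (no change)
  #5 pop 4: in={0,1,2,3} → {0,1,2,3} (was {2,3}); enqueue [2]
  #6 pop 5: in={} → {0,1,2,3} (was {0,1,2}); enqueue []
  #7 pop 6: in={} → {1,3} (was {3}); enqueue []
  #8 pop 7: in={} → {2,3} (no change)
  #9 pop 1: in={0,1,2,3} → {} (no change)
  #10 pop 2: in={0,1,2,3} → {0,1,2,3} (no change)

Fixpoint:
  val[0] = {}
  val[1] = {}
  val[2] = {0,1,2,3}
  val[3] = {1,2}
  val[4] = {0,1,2,3}
  val[5] = {0,1,2,3}
  val[6] = {1,3}
  val[7] = {2,3}

{2,3}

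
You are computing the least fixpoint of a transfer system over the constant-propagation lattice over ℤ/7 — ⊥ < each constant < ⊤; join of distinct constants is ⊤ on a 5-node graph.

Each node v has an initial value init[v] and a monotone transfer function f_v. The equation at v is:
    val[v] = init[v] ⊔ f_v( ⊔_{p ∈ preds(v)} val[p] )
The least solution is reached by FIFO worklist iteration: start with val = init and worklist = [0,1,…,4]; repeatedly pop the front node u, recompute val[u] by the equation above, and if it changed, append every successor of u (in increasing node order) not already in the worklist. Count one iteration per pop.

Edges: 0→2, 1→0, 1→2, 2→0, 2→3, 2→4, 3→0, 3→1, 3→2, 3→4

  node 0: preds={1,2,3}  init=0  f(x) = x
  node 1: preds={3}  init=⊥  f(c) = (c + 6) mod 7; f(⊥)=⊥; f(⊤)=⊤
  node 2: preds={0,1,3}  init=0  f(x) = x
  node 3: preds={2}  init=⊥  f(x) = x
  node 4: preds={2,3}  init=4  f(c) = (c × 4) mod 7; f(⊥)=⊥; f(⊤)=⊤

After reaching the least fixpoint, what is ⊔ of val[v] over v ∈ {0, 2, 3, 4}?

⊤

Trace (16 dequeues):
  [1] u=0 | in 0 | out 0 | ==
  [2] u=1 | in ⊥ | out ⊥ | ==
  [3] u=2 | in 0 | out 0 | ==
  [4] u=3 | in 0 | out 0 | prev ⊥ | push {0,1,2}
  [5] u=4 | in 0 | out ⊤ | prev 4 | push {}
  [6] u=0 | in 0 | out 0 | ==
  [7] u=1 | in 0 | out 6 | prev ⊥ | push {0}
  [8] u=2 | in ⊤ | out ⊤ | prev 0 | push {3,4}
  [9] u=0 | in ⊤ | out ⊤ | prev 0 | push {2}
  [10] u=3 | in ⊤ | out ⊤ | prev 0 | push {0,1}
  [11] u=4 | in ⊤ | out ⊤ | ==
  [12] u=2 | in ⊤ | out ⊤ | ==
  [13] u=0 | in ⊤ | out ⊤ | ==
  [14] u=1 | in ⊤ | out ⊤ | prev 6 | push {0,2}
  [15] u=0 | in ⊤ | out ⊤ | ==
  [16] u=2 | in ⊤ | out ⊤ | ==

Converged values:
  [0] ⊤
  [1] ⊤
  [2] ⊤
  [3] ⊤
  [4] ⊤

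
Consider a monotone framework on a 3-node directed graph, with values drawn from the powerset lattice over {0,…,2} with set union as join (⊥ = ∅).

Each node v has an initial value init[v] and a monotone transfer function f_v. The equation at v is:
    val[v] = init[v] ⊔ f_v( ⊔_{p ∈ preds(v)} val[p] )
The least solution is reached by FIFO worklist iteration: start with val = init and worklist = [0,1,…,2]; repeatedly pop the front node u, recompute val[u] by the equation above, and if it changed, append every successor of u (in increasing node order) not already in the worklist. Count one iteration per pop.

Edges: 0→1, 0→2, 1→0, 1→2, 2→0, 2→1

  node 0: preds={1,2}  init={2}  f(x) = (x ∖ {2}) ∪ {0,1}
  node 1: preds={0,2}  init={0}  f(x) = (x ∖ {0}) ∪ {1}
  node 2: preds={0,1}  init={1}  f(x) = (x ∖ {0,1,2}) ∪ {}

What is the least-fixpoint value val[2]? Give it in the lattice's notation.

Trace (4 dequeues):
  [1] u=0 | in {0,1} | out {0,1,2} | prev {2} | push {}
  [2] u=1 | in {0,1,2} | out {0,1,2} | prev {0} | push {0}
  [3] u=2 | in {0,1,2} | out {1} | ==
  [4] u=0 | in {0,1,2} | out {0,1,2} | ==

Converged values:
  [0] {0,1,2}
  [1] {0,1,2}
  [2] {1}

{1}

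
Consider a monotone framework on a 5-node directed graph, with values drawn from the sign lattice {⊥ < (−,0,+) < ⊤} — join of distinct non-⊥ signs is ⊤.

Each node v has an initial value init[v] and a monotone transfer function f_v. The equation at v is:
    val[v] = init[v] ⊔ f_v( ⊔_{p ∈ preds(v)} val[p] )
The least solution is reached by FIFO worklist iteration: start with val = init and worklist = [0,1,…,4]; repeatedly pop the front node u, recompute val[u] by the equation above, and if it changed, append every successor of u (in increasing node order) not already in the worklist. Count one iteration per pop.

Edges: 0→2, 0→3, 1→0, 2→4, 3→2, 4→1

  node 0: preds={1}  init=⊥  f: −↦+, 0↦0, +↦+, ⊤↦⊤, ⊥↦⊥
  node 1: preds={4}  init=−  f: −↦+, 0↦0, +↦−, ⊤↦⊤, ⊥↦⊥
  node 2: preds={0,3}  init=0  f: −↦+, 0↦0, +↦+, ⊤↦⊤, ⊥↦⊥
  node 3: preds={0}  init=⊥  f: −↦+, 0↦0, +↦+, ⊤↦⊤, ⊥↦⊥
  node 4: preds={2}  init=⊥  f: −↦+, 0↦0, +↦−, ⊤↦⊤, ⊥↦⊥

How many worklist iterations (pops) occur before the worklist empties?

Trace (11 dequeues):
  [1] u=0 | in − | out + | prev ⊥ | push {}
  [2] u=1 | in ⊥ | out − | ==
  [3] u=2 | in + | out ⊤ | prev 0 | push {}
  [4] u=3 | in + | out + | prev ⊥ | push {2}
  [5] u=4 | in ⊤ | out ⊤ | prev ⊥ | push {1}
  [6] u=2 | in + | out ⊤ | ==
  [7] u=1 | in ⊤ | out ⊤ | prev − | push {0}
  [8] u=0 | in ⊤ | out ⊤ | prev + | push {2,3}
  [9] u=2 | in ⊤ | out ⊤ | ==
  [10] u=3 | in ⊤ | out ⊤ | prev + | push {2}
  [11] u=2 | in ⊤ | out ⊤ | ==

Converged values:
  [0] ⊤
  [1] ⊤
  [2] ⊤
  [3] ⊤
  [4] ⊤

11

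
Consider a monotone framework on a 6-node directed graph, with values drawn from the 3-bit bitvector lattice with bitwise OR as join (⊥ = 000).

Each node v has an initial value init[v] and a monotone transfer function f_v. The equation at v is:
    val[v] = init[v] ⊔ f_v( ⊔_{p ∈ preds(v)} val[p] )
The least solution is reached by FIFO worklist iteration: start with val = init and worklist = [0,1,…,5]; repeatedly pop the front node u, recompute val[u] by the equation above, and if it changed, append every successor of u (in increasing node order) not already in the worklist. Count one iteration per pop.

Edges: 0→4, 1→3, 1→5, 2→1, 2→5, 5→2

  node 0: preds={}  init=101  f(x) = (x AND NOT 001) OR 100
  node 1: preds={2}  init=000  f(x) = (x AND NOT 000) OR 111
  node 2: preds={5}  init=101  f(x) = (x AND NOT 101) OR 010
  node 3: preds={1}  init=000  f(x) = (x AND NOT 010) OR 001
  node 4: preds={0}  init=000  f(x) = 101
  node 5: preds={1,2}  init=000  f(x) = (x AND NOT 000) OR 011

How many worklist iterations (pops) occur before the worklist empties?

Trace (8 dequeues):
  [1] u=0 | in 000 | out 101 | ==
  [2] u=1 | in 101 | out 111 | prev 000 | push {}
  [3] u=2 | in 000 | out 111 | prev 101 | push {1}
  [4] u=3 | in 111 | out 101 | prev 000 | push {}
  [5] u=4 | in 101 | out 101 | prev 000 | push {}
  [6] u=5 | in 111 | out 111 | prev 000 | push {2}
  [7] u=1 | in 111 | out 111 | ==
  [8] u=2 | in 111 | out 111 | ==

Converged values:
  [0] 101
  [1] 111
  [2] 111
  [3] 101
  [4] 101
  [5] 111

8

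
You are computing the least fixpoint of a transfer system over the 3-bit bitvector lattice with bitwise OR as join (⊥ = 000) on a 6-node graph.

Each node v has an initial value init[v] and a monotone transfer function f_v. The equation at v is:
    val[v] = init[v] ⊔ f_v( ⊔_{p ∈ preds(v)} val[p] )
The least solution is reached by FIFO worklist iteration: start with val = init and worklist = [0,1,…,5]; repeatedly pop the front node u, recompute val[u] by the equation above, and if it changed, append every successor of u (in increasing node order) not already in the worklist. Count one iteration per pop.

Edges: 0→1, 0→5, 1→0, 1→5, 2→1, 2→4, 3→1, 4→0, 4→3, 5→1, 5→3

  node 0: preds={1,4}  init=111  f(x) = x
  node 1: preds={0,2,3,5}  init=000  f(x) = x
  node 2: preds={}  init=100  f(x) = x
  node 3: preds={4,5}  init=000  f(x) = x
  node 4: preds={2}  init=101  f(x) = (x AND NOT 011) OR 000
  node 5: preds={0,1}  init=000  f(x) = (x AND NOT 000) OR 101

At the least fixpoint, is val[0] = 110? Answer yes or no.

Iteration log — 10 steps:
  step 1. node 0  ⊔preds=101  new=111  stable
  step 2. node 1  ⊔preds=111  new=111  old=000  +wl: 0
  step 3. node 2  ⊔preds=000  new=100  stable
  step 4. node 3  ⊔preds=101  new=101  old=000  +wl: 1
  step 5. node 4  ⊔preds=100  new=101  stable
  step 6. node 5  ⊔preds=111  new=111  old=000  +wl: 3
  step 7. node 0  ⊔preds=111  new=111  stable
  step 8. node 1  ⊔preds=111  new=111  stable
  step 9. node 3  ⊔preds=111  new=111  old=101  +wl: 1
  step 10. node 1  ⊔preds=111  new=111  stable

Least fixpoint reached:
  node 0: 111
  node 1: 111
  node 2: 100
  node 3: 111
  node 4: 101
  node 5: 111

no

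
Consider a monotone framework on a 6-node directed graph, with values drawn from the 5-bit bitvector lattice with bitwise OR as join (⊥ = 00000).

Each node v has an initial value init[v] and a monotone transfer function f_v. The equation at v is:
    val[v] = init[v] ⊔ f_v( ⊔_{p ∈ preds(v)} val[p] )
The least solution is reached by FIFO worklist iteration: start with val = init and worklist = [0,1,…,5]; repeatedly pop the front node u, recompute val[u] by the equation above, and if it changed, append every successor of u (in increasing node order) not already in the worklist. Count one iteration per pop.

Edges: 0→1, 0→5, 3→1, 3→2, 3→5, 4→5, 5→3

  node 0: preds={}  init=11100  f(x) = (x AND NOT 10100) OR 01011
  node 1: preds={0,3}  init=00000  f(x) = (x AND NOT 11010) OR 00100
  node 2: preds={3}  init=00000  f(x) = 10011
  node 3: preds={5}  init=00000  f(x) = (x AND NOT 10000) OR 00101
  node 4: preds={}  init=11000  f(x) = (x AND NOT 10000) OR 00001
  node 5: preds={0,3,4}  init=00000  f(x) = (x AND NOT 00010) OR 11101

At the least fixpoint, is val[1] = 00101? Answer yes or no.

yes

Worklist (12 pops):
  #1 pop 0: in=00000 → 11111 (was 11100); enqueue []
  #2 pop 1: in=11111 → 00101 (was 00000); enqueue []
  #3 pop 2: in=00000 → 10011 (was 00000); enqueue []
  #4 pop 3: in=00000 → 00101 (was 00000); enqueue [1,2]
  #5 pop 4: in=00000 → 11001 (was 11000); enqueue []
  #6 pop 5: in=11111 → 11101 (was 00000); enqueue [3]
  #7 pop 1: in=11111 → 00101 (no change)
  #8 pop 2: in=00101 → 10011 (no change)
  #9 pop 3: in=11101 → 01101 (was 00101); enqueue [1,2,5]
  #10 pop 1: in=11111 → 00101 (no change)
  #11 pop 2: in=01101 → 10011 (no change)
  #12 pop 5: in=11111 → 11101 (no change)

Fixpoint:
  val[0] = 11111
  val[1] = 00101
  val[2] = 10011
  val[3] = 01101
  val[4] = 11001
  val[5] = 11101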